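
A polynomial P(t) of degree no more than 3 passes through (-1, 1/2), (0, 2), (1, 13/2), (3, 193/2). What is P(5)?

Using the Lagrange interpolation formula with nodes -1, 0, 1, 3:
  L_0(t) = t(t - 1)(t - 3) / -8
  L_1(t) = (t + 1)(t - 1)(t - 3) / 3
  L_2(t) = (t + 1)t(t - 3) / -4
  L_3(t) = (t + 1)t(t - 1) / 24
Then P(t) = 1/2·L_0(t) + 2·L_1(t) + 13/2·L_2(t) + 193/2·L_3(t).
Expanding and collecting terms gives P(t) = 3t³ + (3/2)t² + 2.
Evaluating at t = 5: P(5) = 829/2.

829/2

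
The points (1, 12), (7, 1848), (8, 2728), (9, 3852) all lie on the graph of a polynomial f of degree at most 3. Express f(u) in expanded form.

f(u) = 5u^3 + 2u^2 + 5u

Write f(u) = au^3 + bu^2 + cu + d. Substituting each data point gives a linear system:
  a + b + c + d = 12
  343a + 49b + 7c + d = 1848
  512a + 64b + 8c + d = 2728
  729a + 81b + 9c + d = 3852
Solving the system yields a = 5, b = 2, c = 5, d = 0.
So f(u) = 5u³ + 2u² + 5u.
Check: f(1) = 12. ✓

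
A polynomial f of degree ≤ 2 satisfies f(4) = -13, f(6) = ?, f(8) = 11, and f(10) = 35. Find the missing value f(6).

On equispaced nodes a degree-2 polynomial has vanishing third forward difference, so
  - f(4) + 3·f(6) - 3·f(8) + f(10) = 0.
Substituting the known values and solving for f(6):
  3·f(6) = -15
  f(6) = -5.

-5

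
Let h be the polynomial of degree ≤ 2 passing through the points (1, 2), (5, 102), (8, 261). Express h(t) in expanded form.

Using the Lagrange interpolation formula with nodes 1, 5, 8:
  L_0(t) = (t - 5)(t - 8) / 28
  L_1(t) = (t - 1)(t - 8) / -12
  L_2(t) = (t - 1)(t - 5) / 21
Then h(t) = 2·L_0(t) + 102·L_1(t) + 261·L_2(t).
Expanding and collecting terms gives h(t) = 4t^2 + t - 3.
Check: h(8) = 261. ✓

h(t) = 4t^2 + t - 3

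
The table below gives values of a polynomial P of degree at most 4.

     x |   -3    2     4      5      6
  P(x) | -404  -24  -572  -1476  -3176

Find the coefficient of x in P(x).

4

Write P(x) = ax^4 + bx^3 + cx^2 + dx + e. Substituting each data point gives a linear system:
  81a - 27b + 9c - 3d + e = -404
  16a + 8b + 4c + 2d + e = -24
  256a + 64b + 16c + 4d + e = -572
  625a + 125b + 25c + 5d + e = -1476
  1296a + 216b + 36c + 6d + e = -3176
Solving the system yields a = -3, b = 4, c = -5, d = 4, e = 4.
So P(x) = -3x⁴ + 4x³ - 5x² + 4x + 4.
The coefficient of x is 4.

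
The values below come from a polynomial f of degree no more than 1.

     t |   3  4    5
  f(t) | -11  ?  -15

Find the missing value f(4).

On equispaced nodes a degree-1 polynomial has vanishing second forward difference, so
  f(3) - 2·f(4) + f(5) = 0.
Substituting the known values and solving for f(4):
  -2·f(4) = 26
  f(4) = -13.

-13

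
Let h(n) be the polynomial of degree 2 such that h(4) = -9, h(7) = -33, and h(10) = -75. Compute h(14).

-159

Write h(n) = an^2 + bn + c. Substituting each data point gives a linear system:
  16a + 4b + c = -9
  49a + 7b + c = -33
  100a + 10b + c = -75
Solving the system yields a = -1, b = 3, c = -5.
So h(n) = -n^2 + 3n - 5.
Then h(14) = -159.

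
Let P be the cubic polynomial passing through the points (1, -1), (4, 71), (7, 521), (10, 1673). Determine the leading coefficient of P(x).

2

Write P(x) = ax^3 + bx^2 + cx + d. Substituting each data point gives a linear system:
  a + b + c + d = -1
  64a + 16b + 4c + d = 71
  343a + 49b + 7c + d = 521
  1000a + 100b + 10c + d = 1673
Solving the system yields a = 2, b = -3, c = -3, d = 3.
So P(x) = 2x³ - 3x² - 3x + 3.
The leading coefficient is 2.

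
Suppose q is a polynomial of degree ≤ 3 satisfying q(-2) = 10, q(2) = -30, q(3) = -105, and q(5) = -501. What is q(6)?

Using the Lagrange interpolation formula with nodes -2, 2, 3, 5:
  L_0(s) = (s - 2)(s - 3)(s - 5) / -140
  L_1(s) = (s + 2)(s - 3)(s - 5) / 12
  L_2(s) = (s + 2)(s - 2)(s - 5) / -10
  L_3(s) = (s + 2)(s - 2)(s - 3) / 42
Then q(s) = 10·L_0(s) - 30·L_1(s) - 105·L_2(s) - 501·L_3(s).
Expanding and collecting terms gives q(s) = -4s^3 - s^2 + 6s - 6.
Evaluating at s = 6: q(6) = -870.

-870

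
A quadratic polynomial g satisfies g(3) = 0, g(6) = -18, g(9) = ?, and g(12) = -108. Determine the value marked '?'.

On equispaced nodes a degree-2 polynomial has vanishing third forward difference, so
  - g(3) + 3·g(6) - 3·g(9) + g(12) = 0.
Substituting the known values and solving for g(9):
  -3·g(9) = 162
  g(9) = -54.

-54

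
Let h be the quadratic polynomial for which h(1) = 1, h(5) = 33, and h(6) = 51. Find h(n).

h(n) = 2n^2 - 4n + 3

Write h(n) = an^2 + bn + c. Substituting each data point gives a linear system:
  a + b + c = 1
  25a + 5b + c = 33
  36a + 6b + c = 51
Solving the system yields a = 2, b = -4, c = 3.
So h(n) = 2n² - 4n + 3.
Check: h(5) = 33. ✓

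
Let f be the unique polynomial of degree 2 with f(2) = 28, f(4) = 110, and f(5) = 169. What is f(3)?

63

Using the Lagrange interpolation formula with nodes 2, 4, 5:
  L_0(t) = (t - 4)(t - 5) / 6
  L_1(t) = (t - 2)(t - 5) / -2
  L_2(t) = (t - 2)(t - 4) / 3
Then f(t) = 28·L_0(t) + 110·L_1(t) + 169·L_2(t).
Expanding and collecting terms gives f(t) = 6t^2 + 5t - 6.
Evaluating at t = 3: f(3) = 63.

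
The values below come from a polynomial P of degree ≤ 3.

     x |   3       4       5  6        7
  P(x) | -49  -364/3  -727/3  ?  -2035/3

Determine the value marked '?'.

-424

On equispaced nodes a degree-3 polynomial has vanishing fourth forward difference, so
  P(3) - 4·P(4) + 6·P(5) - 4·P(6) + P(7) = 0.
Substituting the known values and solving for P(6):
  -4·P(6) = 1696
  P(6) = -424.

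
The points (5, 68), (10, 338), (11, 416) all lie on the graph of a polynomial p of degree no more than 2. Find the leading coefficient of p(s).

Write p(s) = as^2 + bs + c. Substituting each data point gives a linear system:
  25a + 5b + c = 68
  100a + 10b + c = 338
  121a + 11b + c = 416
Solving the system yields a = 4, b = -6, c = -2.
So p(s) = 4s² - 6s - 2.
The leading coefficient is 4.

4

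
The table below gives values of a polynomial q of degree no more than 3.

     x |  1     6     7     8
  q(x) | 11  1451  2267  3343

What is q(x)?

Write q(x) = ax^3 + bx^2 + cx + d. Substituting each data point gives a linear system:
  a + b + c + d = 11
  216a + 36b + 6c + d = 1451
  343a + 49b + 7c + d = 2267
  512a + 64b + 8c + d = 3343
Solving the system yields a = 6, b = 4, c = 2, d = -1.
So q(x) = 6x^3 + 4x^2 + 2x - 1.
Check: q(1) = 11. ✓

q(x) = 6x^3 + 4x^2 + 2x - 1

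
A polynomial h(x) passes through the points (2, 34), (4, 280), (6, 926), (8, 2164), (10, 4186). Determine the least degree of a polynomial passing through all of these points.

Forward differences of the values at x = 2, 4, 6, 8, 10:
  h  : 34  280  926  2164  4186
  Δ  : 246  646  1238  2022
  Δ^2: 400  592  784
  Δ^3: 192  192
  Δ^4: 0
The third differences are constant (192) and nonzero, while all higher differences vanish, so the minimal degree is 3.

3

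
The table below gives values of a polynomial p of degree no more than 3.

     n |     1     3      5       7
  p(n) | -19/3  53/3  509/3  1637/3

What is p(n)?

p(n) = 2n^3 - 2n^2 - 6n - 1/3

Using the Lagrange interpolation formula with nodes 1, 3, 5, 7:
  L_0(n) = (n - 3)(n - 5)(n - 7) / -48
  L_1(n) = (n - 1)(n - 5)(n - 7) / 16
  L_2(n) = (n - 1)(n - 3)(n - 7) / -16
  L_3(n) = (n - 1)(n - 3)(n - 5) / 48
Then p(n) = -19/3·L_0(n) + 53/3·L_1(n) + 509/3·L_2(n) + 1637/3·L_3(n).
Expanding and collecting terms gives p(n) = 2n^3 - 2n^2 - 6n - 1/3.
Check: p(1) = -19/3. ✓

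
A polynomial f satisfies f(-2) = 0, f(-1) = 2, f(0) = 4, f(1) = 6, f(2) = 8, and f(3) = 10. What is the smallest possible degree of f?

Forward differences of the values at u = -2, -1, 0, 1, 2, 3:
  f  : 0  2  4  6  8  10
  Δ  : 2  2  2  2  2
  Δ^2: 0  0  0  0
  Δ^3: 0  0  0
  Δ^4: 0  0
  Δ^5: 0
The first differences are constant (2) and nonzero, while all higher differences vanish, so the minimal degree is 1.

1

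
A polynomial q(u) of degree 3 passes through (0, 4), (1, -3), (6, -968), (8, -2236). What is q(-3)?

85

Write q(u) = au^3 + bu^2 + cu + d. Substituting each data point gives a linear system:
  d = 4
  a + b + c + d = -3
  216a + 36b + 6c + d = -968
  512a + 64b + 8c + d = -2236
Solving the system yields a = -4, b = -3, c = 0, d = 4.
So q(u) = -4u^3 - 3u^2 + 4.
Then q(-3) = 85.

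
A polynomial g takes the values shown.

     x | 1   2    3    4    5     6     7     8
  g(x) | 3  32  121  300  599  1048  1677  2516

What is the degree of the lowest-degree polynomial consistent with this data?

Forward differences of the values at x = 1, 2, 3, 4, 5, 6, 7, 8:
  g  : 3  32  121  300  599  1048  1677  2516
  Δ  : 29  89  179  299  449  629  839
  Δ^2: 60  90  120  150  180  210
  Δ^3: 30  30  30  30  30
  Δ^4: 0  0  0  0
  Δ^5: 0  0  0
  Δ^6: 0  0
  Δ^7: 0
The third differences are constant (30) and nonzero, while all higher differences vanish, so the minimal degree is 3.

3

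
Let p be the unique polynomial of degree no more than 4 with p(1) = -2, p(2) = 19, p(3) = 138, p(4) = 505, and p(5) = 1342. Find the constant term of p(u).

Write p(u) = au^4 + bu^3 + cu^2 + du + e. Substituting each data point gives a linear system:
  a + b + c + d + e = -2
  16a + 8b + 4c + 2d + e = 19
  81a + 27b + 9c + 3d + e = 138
  256a + 64b + 16c + 4d + e = 505
  625a + 125b + 25c + 5d + e = 1342
Solving the system yields a = 3, b = -5, c = 4, d = -1, e = -3.
So p(u) = 3u^4 - 5u^3 + 4u^2 - u - 3.
The constant term is -3.

-3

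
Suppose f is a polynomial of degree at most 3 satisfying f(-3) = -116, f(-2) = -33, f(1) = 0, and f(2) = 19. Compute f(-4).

Using the Lagrange interpolation formula with nodes -3, -2, 1, 2:
  L_0(s) = (s + 2)(s - 1)(s - 2) / -20
  L_1(s) = (s + 3)(s - 1)(s - 2) / 12
  L_2(s) = (s + 3)(s + 2)(s - 2) / -12
  L_3(s) = (s + 3)(s + 2)(s - 1) / 20
Then f(s) = -116·L_0(s) - 33·L_1(s) + 0·L_2(s) + 19·L_3(s).
Expanding and collecting terms gives f(s) = 4s^3 - 2s^2 - 3s + 1.
Evaluating at s = -4: f(-4) = -275.

-275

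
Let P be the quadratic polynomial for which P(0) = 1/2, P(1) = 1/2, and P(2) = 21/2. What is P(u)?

Write P(u) = au^2 + bu + c. Substituting each data point gives a linear system:
  c = 1/2
  a + b + c = 1/2
  4a + 2b + c = 21/2
Solving the system yields a = 5, b = -5, c = 1/2.
So P(u) = 5u^2 - 5u + 1/2.
Check: P(0) = 1/2. ✓

P(u) = 5u^2 - 5u + 1/2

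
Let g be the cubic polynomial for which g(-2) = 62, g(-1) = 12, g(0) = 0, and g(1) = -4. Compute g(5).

-540

Write g(t) = at^3 + bt^2 + ct + d. Substituting each data point gives a linear system:
  -8a + 4b - 2c + d = 62
  -a + b - c + d = 12
  d = 0
  a + b + c + d = -4
Solving the system yields a = -5, b = 4, c = -3, d = 0.
So g(t) = -5t^3 + 4t^2 - 3t.
Then g(5) = -540.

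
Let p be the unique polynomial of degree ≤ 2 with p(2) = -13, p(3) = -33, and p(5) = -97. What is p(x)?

Write p(x) = ax^2 + bx + c. Substituting each data point gives a linear system:
  4a + 2b + c = -13
  9a + 3b + c = -33
  25a + 5b + c = -97
Solving the system yields a = -4, b = 0, c = 3.
So p(x) = -4x^2 + 3.
Check: p(3) = -33. ✓

p(x) = -4x^2 + 3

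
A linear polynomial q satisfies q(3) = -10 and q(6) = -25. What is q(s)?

Write q(s) = as + b. Substituting each data point gives a linear system:
  3a + b = -10
  6a + b = -25
Solving the system yields a = -5, b = 5.
So q(s) = -5s + 5.
Check: q(3) = -10. ✓

q(s) = -5s + 5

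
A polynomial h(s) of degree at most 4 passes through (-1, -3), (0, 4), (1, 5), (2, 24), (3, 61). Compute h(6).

-80

Using the Lagrange interpolation formula with nodes -1, 0, 1, 2, 3:
  L_0(s) = s(s - 1)(s - 2)(s - 3) / 24
  L_1(s) = (s + 1)(s - 1)(s - 2)(s - 3) / -6
  L_2(s) = (s + 1)s(s - 2)(s - 3) / 4
  L_3(s) = (s + 1)s(s - 1)(s - 3) / -6
  L_4(s) = (s + 1)s(s - 1)(s - 2) / 24
Then h(s) = -3·L_0(s) + 4·L_1(s) + 5·L_2(s) + 24·L_3(s) + 61·L_4(s).
Expanding and collecting terms gives h(s) = -s^4 + 6s^3 - 2s^2 - 2s + 4.
Evaluating at s = 6: h(6) = -80.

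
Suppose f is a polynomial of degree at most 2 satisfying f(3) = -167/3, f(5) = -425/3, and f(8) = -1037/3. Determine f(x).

Write f(x) = ax^2 + bx + c. Substituting each data point gives a linear system:
  9a + 3b + c = -167/3
  25a + 5b + c = -425/3
  64a + 8b + c = -1037/3
Solving the system yields a = -5, b = -3, c = -5/3.
So f(x) = -5x² - 3x - 5/3.
Check: f(5) = -425/3. ✓

f(x) = -5x^2 - 3x - 5/3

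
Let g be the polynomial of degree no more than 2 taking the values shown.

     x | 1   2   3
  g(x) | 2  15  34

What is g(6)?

127

Write g(x) = ax^2 + bx + c. Substituting each data point gives a linear system:
  a + b + c = 2
  4a + 2b + c = 15
  9a + 3b + c = 34
Solving the system yields a = 3, b = 4, c = -5.
So g(x) = 3x² + 4x - 5.
Then g(6) = 127.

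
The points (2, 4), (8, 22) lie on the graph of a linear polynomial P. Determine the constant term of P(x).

Write P(x) = ax + b. Substituting each data point gives a linear system:
  2a + b = 4
  8a + b = 22
Solving the system yields a = 3, b = -2.
So P(x) = 3x - 2.
The constant term is -2.

-2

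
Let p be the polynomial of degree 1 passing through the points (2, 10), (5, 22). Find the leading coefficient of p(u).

4

Write p(u) = au + b. Substituting each data point gives a linear system:
  2a + b = 10
  5a + b = 22
Solving the system yields a = 4, b = 2.
So p(u) = 4u + 2.
The leading coefficient is 4.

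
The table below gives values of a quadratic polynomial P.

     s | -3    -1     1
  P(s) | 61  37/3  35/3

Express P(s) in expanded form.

Using the Lagrange interpolation formula with nodes -3, -1, 1:
  L_0(s) = (s + 1)(s - 1) / 8
  L_1(s) = (s + 3)(s - 1) / -4
  L_2(s) = (s + 3)(s + 1) / 8
Then P(s) = 61·L_0(s) + 37/3·L_1(s) + 35/3·L_2(s).
Expanding and collecting terms gives P(s) = 6s² - (1/3)s + 6.
Check: P(1) = 35/3. ✓

P(s) = 6s^2 - (1/3)s + 6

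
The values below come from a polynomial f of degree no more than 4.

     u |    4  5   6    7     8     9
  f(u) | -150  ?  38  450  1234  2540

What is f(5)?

-128

The 5 known points determine the degree-4 polynomial uniquely.
Write f(u) = au^4 + bu^3 + cu^2 + du + e. Substituting each data point gives a linear system:
  256a + 64b + 16c + 4d + e = -150
  1296a + 216b + 36c + 6d + e = 38
  2401a + 343b + 49c + 7d + e = 450
  4096a + 512b + 64c + 8d + e = 1234
  6561a + 729b + 81c + 9d + e = 2540
Solving the system yields a = 1, b = -5, c = -4, d = -6, e = 2.
So f(u) = u^4 - 5u^3 - 4u^2 - 6u + 2.
Then f(5) = -128.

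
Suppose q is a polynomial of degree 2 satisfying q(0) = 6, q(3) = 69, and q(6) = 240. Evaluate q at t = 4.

114

Write q(t) = at^2 + bt + c. Substituting each data point gives a linear system:
  c = 6
  9a + 3b + c = 69
  36a + 6b + c = 240
Solving the system yields a = 6, b = 3, c = 6.
So q(t) = 6t^2 + 3t + 6.
Then q(4) = 114.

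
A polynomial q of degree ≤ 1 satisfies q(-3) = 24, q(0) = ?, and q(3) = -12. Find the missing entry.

The 2 known points determine the degree-1 polynomial uniquely.
Write q(n) = an + b. Substituting each data point gives a linear system:
  -3a + b = 24
  3a + b = -12
Solving the system yields a = -6, b = 6.
So q(n) = -6n + 6.
Then q(0) = 6.

6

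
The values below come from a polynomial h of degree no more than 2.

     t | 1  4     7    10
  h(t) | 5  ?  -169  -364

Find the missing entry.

-46

The 3 known points determine the degree-2 polynomial uniquely.
Write h(t) = at^2 + bt + c. Substituting each data point gives a linear system:
  a + b + c = 5
  49a + 7b + c = -169
  100a + 10b + c = -364
Solving the system yields a = -4, b = 3, c = 6.
So h(t) = -4t^2 + 3t + 6.
Then h(4) = -46.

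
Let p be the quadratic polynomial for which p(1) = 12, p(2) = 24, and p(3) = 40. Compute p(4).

60

Using the Lagrange interpolation formula with nodes 1, 2, 3:
  L_0(t) = (t - 2)(t - 3) / 2
  L_1(t) = (t - 1)(t - 3) / -1
  L_2(t) = (t - 1)(t - 2) / 2
Then p(t) = 12·L_0(t) + 24·L_1(t) + 40·L_2(t).
Expanding and collecting terms gives p(t) = 2t^2 + 6t + 4.
Evaluating at t = 4: p(4) = 60.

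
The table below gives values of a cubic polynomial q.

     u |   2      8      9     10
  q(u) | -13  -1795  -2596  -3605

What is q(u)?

Write q(u) = au^3 + bu^2 + cu + d. Substituting each data point gives a linear system:
  8a + 4b + 2c + d = -13
  512a + 64b + 8c + d = -1795
  729a + 81b + 9c + d = -2596
  1000a + 100b + 10c + d = -3605
Solving the system yields a = -4, b = 4, c = -1, d = 5.
So q(u) = -4u^3 + 4u^2 - u + 5.
Check: q(8) = -1795. ✓

q(u) = -4u^3 + 4u^2 - u + 5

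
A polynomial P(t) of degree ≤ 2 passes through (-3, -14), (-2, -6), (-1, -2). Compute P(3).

Write P(t) = at^2 + bt + c. Substituting each data point gives a linear system:
  9a - 3b + c = -14
  4a - 2b + c = -6
  a - b + c = -2
Solving the system yields a = -2, b = -2, c = -2.
So P(t) = -2t^2 - 2t - 2.
Then P(3) = -26.

-26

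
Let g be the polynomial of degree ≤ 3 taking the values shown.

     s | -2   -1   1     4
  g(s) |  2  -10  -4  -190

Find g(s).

g(s) = -3s^3 - s^2 + 6s - 6

Write g(s) = as^3 + bs^2 + cs + d. Substituting each data point gives a linear system:
  -8a + 4b - 2c + d = 2
  -a + b - c + d = -10
  a + b + c + d = -4
  64a + 16b + 4c + d = -190
Solving the system yields a = -3, b = -1, c = 6, d = -6.
So g(s) = -3s^3 - s^2 + 6s - 6.
Check: g(-1) = -10. ✓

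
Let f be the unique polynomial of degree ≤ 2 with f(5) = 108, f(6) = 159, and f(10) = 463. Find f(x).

f(x) = 5x^2 - 4x + 3

Using the Lagrange interpolation formula with nodes 5, 6, 10:
  L_0(x) = (x - 6)(x - 10) / 5
  L_1(x) = (x - 5)(x - 10) / -4
  L_2(x) = (x - 5)(x - 6) / 20
Then f(x) = 108·L_0(x) + 159·L_1(x) + 463·L_2(x).
Expanding and collecting terms gives f(x) = 5x² - 4x + 3.
Check: f(6) = 159. ✓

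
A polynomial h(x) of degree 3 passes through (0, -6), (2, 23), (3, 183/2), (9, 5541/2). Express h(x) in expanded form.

h(x) = 4x^3 - 2x^2 + (5/2)x - 6

Using the Lagrange interpolation formula with nodes 0, 2, 3, 9:
  L_0(x) = (x - 2)(x - 3)(x - 9) / -54
  L_1(x) = x(x - 3)(x - 9) / 14
  L_2(x) = x(x - 2)(x - 9) / -18
  L_3(x) = x(x - 2)(x - 3) / 378
Then h(x) = -6·L_0(x) + 23·L_1(x) + 183/2·L_2(x) + 5541/2·L_3(x).
Expanding and collecting terms gives h(x) = 4x^3 - 2x^2 + (5/2)x - 6.
Check: h(3) = 183/2. ✓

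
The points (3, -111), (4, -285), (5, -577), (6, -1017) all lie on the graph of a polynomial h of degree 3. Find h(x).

Write h(x) = ax^3 + bx^2 + cx + d. Substituting each data point gives a linear system:
  27a + 9b + 3c + d = -111
  64a + 16b + 4c + d = -285
  125a + 25b + 5c + d = -577
  216a + 36b + 6c + d = -1017
Solving the system yields a = -5, b = 1, c = 4, d = 3.
So h(x) = -5x^3 + x^2 + 4x + 3.
Check: h(3) = -111. ✓

h(x) = -5x^3 + x^2 + 4x + 3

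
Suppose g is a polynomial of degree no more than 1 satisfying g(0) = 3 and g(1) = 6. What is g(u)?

Write g(u) = au + b. Substituting each data point gives a linear system:
  b = 3
  a + b = 6
Solving the system yields a = 3, b = 3.
So g(u) = 3u + 3.
Check: g(0) = 3. ✓

g(u) = 3u + 3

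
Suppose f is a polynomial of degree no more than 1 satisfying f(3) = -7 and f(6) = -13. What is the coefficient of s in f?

Write f(s) = as + b. Substituting each data point gives a linear system:
  3a + b = -7
  6a + b = -13
Solving the system yields a = -2, b = -1.
So f(s) = -2s - 1.
The leading coefficient is -2.

-2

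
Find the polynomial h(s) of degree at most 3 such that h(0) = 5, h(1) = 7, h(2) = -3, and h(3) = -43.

h(s) = -3s^3 + 3s^2 + 2s + 5

Write h(s) = as^3 + bs^2 + cs + d. Substituting each data point gives a linear system:
  d = 5
  a + b + c + d = 7
  8a + 4b + 2c + d = -3
  27a + 9b + 3c + d = -43
Solving the system yields a = -3, b = 3, c = 2, d = 5.
So h(s) = -3s^3 + 3s^2 + 2s + 5.
Check: h(2) = -3. ✓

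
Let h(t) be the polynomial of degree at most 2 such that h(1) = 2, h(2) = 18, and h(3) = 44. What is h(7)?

248

Using the Lagrange interpolation formula with nodes 1, 2, 3:
  L_0(t) = (t - 2)(t - 3) / 2
  L_1(t) = (t - 1)(t - 3) / -1
  L_2(t) = (t - 1)(t - 2) / 2
Then h(t) = 2·L_0(t) + 18·L_1(t) + 44·L_2(t).
Expanding and collecting terms gives h(t) = 5t^2 + t - 4.
Evaluating at t = 7: h(7) = 248.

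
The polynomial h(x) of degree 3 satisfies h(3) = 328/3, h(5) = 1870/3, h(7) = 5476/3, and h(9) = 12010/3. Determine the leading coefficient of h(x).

Write h(x) = ax^3 + bx^2 + cx + d. Substituting each data point gives a linear system:
  27a + 9b + 3c + d = 328/3
  125a + 25b + 5c + d = 1870/3
  343a + 49b + 7c + d = 5476/3
  729a + 81b + 9c + d = 12010/3
Solving the system yields a = 6, b = -4, c = -5, d = -5/3.
So h(x) = 6x^3 - 4x^2 - 5x - 5/3.
The leading coefficient is 6.

6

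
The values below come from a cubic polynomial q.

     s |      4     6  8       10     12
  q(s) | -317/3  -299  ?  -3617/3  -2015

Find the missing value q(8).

The 4 known points determine the degree-3 polynomial uniquely.
Write q(s) = as^3 + bs^2 + cs + d. Substituting each data point gives a linear system:
  64a + 16b + 4c + d = -317/3
  216a + 36b + 6c + d = -299
  1000a + 100b + 10c + d = -3617/3
  1728a + 144b + 12c + d = -2015
Solving the system yields a = -1, b = -5/3, c = -4, d = 1.
So q(s) = -s^3 - (5/3)s^2 - 4s + 1.
Then q(8) = -1949/3.

-1949/3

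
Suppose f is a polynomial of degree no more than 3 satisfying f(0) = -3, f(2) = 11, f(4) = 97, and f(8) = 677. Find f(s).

f(s) = s^3 + 3s^2 - 3s - 3

Write f(s) = as^3 + bs^2 + cs + d. Substituting each data point gives a linear system:
  d = -3
  8a + 4b + 2c + d = 11
  64a + 16b + 4c + d = 97
  512a + 64b + 8c + d = 677
Solving the system yields a = 1, b = 3, c = -3, d = -3.
So f(s) = s^3 + 3s^2 - 3s - 3.
Check: f(2) = 11. ✓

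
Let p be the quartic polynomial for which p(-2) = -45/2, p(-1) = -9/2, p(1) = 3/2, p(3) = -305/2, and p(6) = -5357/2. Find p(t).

Write p(t) = at^4 + bt^3 + ct^2 + dt + e. Substituting each data point gives a linear system:
  16a - 8b + 4c - 2d + e = -45/2
  a - b + c - d + e = -9/2
  a + b + c + d + e = 3/2
  81a + 27b + 9c + 3d + e = -305/2
  1296a + 216b + 36c + 6d + e = -5357/2
Solving the system yields a = -2, b = -1, c = 3, d = 4, e = -5/2.
So p(t) = -2t^4 - t^3 + 3t^2 + 4t - 5/2.
Check: p(-1) = -9/2. ✓

p(t) = -2t^4 - t^3 + 3t^2 + 4t - 5/2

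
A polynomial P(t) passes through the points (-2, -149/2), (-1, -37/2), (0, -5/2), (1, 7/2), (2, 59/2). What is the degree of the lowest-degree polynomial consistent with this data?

Forward differences of the values at t = -2, -1, 0, 1, 2:
  P  : -149/2  -37/2  -5/2  7/2  59/2
  Δ  : 56  16  6  26
  Δ^2: -40  -10  20
  Δ^3: 30  30
  Δ^4: 0
The third differences are constant (30) and nonzero, while all higher differences vanish, so the minimal degree is 3.

3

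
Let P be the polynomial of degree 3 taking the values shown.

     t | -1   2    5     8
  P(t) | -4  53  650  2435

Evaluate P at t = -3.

-62

Forward differences of the values at t = -1, 2, 5, 8:
  P  : -4  53  650  2435
  Δ  : 57  597  1785
  Δ^2: 540  1188
  Δ^3: 648
The third differences are constant, confirming degree 3.
Interpolating (Newton forward form) and evaluating at t = -3 gives P(-3) = -62.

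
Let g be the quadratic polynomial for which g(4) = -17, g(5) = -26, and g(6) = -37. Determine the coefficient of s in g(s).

0

Write g(s) = as^2 + bs + c. Substituting each data point gives a linear system:
  16a + 4b + c = -17
  25a + 5b + c = -26
  36a + 6b + c = -37
Solving the system yields a = -1, b = 0, c = -1.
So g(s) = -s^2 - 1.
The coefficient of s is 0.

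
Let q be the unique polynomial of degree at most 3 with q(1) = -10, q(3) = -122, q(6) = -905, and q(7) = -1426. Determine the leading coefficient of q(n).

-4

Write q(n) = an^3 + bn^2 + cn + d. Substituting each data point gives a linear system:
  a + b + c + d = -10
  27a + 9b + 3c + d = -122
  216a + 36b + 6c + d = -905
  343a + 49b + 7c + d = -1426
Solving the system yields a = -4, b = -1, c = 0, d = -5.
So q(n) = -4n^3 - n^2 - 5.
The leading coefficient is -4.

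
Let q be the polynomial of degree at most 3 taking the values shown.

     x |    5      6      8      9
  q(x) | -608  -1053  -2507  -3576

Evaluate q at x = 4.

-311

Write q(x) = ax^3 + bx^2 + cx + d. Substituting each data point gives a linear system:
  125a + 25b + 5c + d = -608
  216a + 36b + 6c + d = -1053
  512a + 64b + 8c + d = -2507
  729a + 81b + 9c + d = -3576
Solving the system yields a = -5, b = 1, c = -1, d = -3.
So q(x) = -5x³ + x² - x - 3.
Then q(4) = -311.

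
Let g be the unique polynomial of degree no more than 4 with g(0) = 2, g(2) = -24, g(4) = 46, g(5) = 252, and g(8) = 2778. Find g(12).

Write g(u) = au^4 + bu^3 + cu^2 + du + e. Substituting each data point gives a linear system:
  e = 2
  16a + 8b + 4c + 2d + e = -24
  256a + 64b + 16c + 4d + e = 46
  625a + 125b + 25c + 5d + e = 252
  4096a + 512b + 64c + 8d + e = 2778
Solving the system yields a = 1, b = -2, c = -4, d = -5, e = 2.
So g(u) = u^4 - 2u^3 - 4u^2 - 5u + 2.
Then g(12) = 16646.

16646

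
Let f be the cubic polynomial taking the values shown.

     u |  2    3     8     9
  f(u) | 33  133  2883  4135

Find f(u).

Write f(u) = au^3 + bu^2 + cu + d. Substituting each data point gives a linear system:
  8a + 4b + 2c + d = 33
  27a + 9b + 3c + d = 133
  512a + 64b + 8c + d = 2883
  729a + 81b + 9c + d = 4135
Solving the system yields a = 6, b = -3, c = 1, d = -5.
So f(u) = 6u³ - 3u² + u - 5.
Check: f(3) = 133. ✓

f(u) = 6u^3 - 3u^2 + u - 5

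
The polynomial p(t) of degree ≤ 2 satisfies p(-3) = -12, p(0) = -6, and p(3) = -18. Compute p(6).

Forward differences of the values at t = -3, 0, 3:
  p  : -12  -6  -18
  Δ  : 6  -12
  Δ^2: -18
The second differences are constant, confirming degree 2.
Interpolating (Newton forward form) and evaluating at t = 6 gives p(6) = -48.

-48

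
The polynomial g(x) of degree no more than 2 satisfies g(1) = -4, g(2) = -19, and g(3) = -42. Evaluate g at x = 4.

-73

Write g(x) = ax^2 + bx + c. Substituting each data point gives a linear system:
  a + b + c = -4
  4a + 2b + c = -19
  9a + 3b + c = -42
Solving the system yields a = -4, b = -3, c = 3.
So g(x) = -4x^2 - 3x + 3.
Then g(4) = -73.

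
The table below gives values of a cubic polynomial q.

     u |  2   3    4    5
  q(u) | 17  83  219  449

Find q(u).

q(u) = 4u^3 - u^2 - 5u - 1

Write q(u) = au^3 + bu^2 + cu + d. Substituting each data point gives a linear system:
  8a + 4b + 2c + d = 17
  27a + 9b + 3c + d = 83
  64a + 16b + 4c + d = 219
  125a + 25b + 5c + d = 449
Solving the system yields a = 4, b = -1, c = -5, d = -1.
So q(u) = 4u³ - u² - 5u - 1.
Check: q(2) = 17. ✓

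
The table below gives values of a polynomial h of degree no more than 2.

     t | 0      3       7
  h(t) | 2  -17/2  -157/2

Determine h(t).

Using the Lagrange interpolation formula with nodes 0, 3, 7:
  L_0(t) = (t - 3)(t - 7) / 21
  L_1(t) = t(t - 7) / -12
  L_2(t) = t(t - 3) / 28
Then h(t) = 2·L_0(t) - 17/2·L_1(t) - 157/2·L_2(t).
Expanding and collecting terms gives h(t) = -2t^2 + (5/2)t + 2.
Check: h(3) = -17/2. ✓

h(t) = -2t^2 + (5/2)t + 2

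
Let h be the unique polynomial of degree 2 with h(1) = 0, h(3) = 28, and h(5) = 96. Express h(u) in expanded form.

h(u) = 5u^2 - 6u + 1

Write h(u) = au^2 + bu + c. Substituting each data point gives a linear system:
  a + b + c = 0
  9a + 3b + c = 28
  25a + 5b + c = 96
Solving the system yields a = 5, b = -6, c = 1.
So h(u) = 5u² - 6u + 1.
Check: h(1) = 0. ✓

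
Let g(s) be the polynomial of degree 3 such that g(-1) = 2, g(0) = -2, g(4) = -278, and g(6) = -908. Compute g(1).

-8

Write g(s) = as^3 + bs^2 + cs + d. Substituting each data point gives a linear system:
  -a + b - c + d = 2
  d = -2
  64a + 16b + 4c + d = -278
  216a + 36b + 6c + d = -908
Solving the system yields a = -4, b = -1, c = -1, d = -2.
So g(s) = -4s^3 - s^2 - s - 2.
Then g(1) = -8.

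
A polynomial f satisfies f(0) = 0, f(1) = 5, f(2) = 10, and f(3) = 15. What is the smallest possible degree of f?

Forward differences of the values at t = 0, 1, 2, 3:
  f  : 0  5  10  15
  Δ  : 5  5  5
  Δ^2: 0  0
  Δ^3: 0
The first differences are constant (5) and nonzero, while all higher differences vanish, so the minimal degree is 1.

1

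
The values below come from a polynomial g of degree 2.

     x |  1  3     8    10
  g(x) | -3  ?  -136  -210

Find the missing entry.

The 3 known points determine the degree-2 polynomial uniquely.
Write g(x) = ax^2 + bx + c. Substituting each data point gives a linear system:
  a + b + c = -3
  64a + 8b + c = -136
  100a + 10b + c = -210
Solving the system yields a = -2, b = -1, c = 0.
So g(x) = -2x^2 - x.
Then g(3) = -21.

-21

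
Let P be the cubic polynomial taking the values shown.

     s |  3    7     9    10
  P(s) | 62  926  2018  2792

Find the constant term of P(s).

Write P(s) = as^3 + bs^2 + cs + d. Substituting each data point gives a linear system:
  27a + 9b + 3c + d = 62
  343a + 49b + 7c + d = 926
  729a + 81b + 9c + d = 2018
  1000a + 100b + 10c + d = 2792
Solving the system yields a = 3, b = -2, c = -1, d = 2.
So P(s) = 3s³ - 2s² - s + 2.
The constant term is 2.

2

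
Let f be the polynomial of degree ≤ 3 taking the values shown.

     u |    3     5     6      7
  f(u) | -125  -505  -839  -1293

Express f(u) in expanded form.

Write f(u) = au^3 + bu^2 + cu + d. Substituting each data point gives a linear system:
  27a + 9b + 3c + d = -125
  125a + 25b + 5c + d = -505
  216a + 36b + 6c + d = -839
  343a + 49b + 7c + d = -1293
Solving the system yields a = -3, b = -6, c = 5, d = -5.
So f(u) = -3u^3 - 6u^2 + 5u - 5.
Check: f(5) = -505. ✓

f(u) = -3u^3 - 6u^2 + 5u - 5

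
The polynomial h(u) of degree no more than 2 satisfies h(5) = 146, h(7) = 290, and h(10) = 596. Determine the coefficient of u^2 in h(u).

Write h(u) = au^2 + bu + c. Substituting each data point gives a linear system:
  25a + 5b + c = 146
  49a + 7b + c = 290
  100a + 10b + c = 596
Solving the system yields a = 6, b = 0, c = -4.
So h(u) = 6u² - 4.
The leading coefficient is 6.

6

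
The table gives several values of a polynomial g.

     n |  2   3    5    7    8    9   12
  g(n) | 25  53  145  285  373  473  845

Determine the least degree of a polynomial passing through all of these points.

2

Divided differences on the nodes 2, 3, 5, 7, 8, 9, 12:
  order 0: 25  53  145  285  373  473  845
  order 1: 28  46  70  88  100  124
  order 2: 6  6  6  6  6
  order 3: 0  0  0  0
  order 4: 0  0  0
  order 5: 0  0
  order 6: 0
The order-2 divided differences are all 6 (nonzero) and every higher order vanishes, so the data lies on a polynomial of degree exactly 2.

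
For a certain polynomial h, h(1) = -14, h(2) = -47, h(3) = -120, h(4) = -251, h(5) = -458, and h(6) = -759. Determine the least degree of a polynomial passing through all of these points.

3

Forward differences of the values at n = 1, 2, 3, 4, 5, 6:
  h  : -14  -47  -120  -251  -458  -759
  Δ  : -33  -73  -131  -207  -301
  Δ^2: -40  -58  -76  -94
  Δ^3: -18  -18  -18
  Δ^4: 0  0
  Δ^5: 0
The third differences are constant (-18) and nonzero, while all higher differences vanish, so the minimal degree is 3.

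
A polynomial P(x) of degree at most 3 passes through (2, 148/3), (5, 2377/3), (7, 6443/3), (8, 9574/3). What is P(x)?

P(x) = 6x^3 + 2x^2 - (1/3)x - 6

Write P(x) = ax^3 + bx^2 + cx + d. Substituting each data point gives a linear system:
  8a + 4b + 2c + d = 148/3
  125a + 25b + 5c + d = 2377/3
  343a + 49b + 7c + d = 6443/3
  512a + 64b + 8c + d = 9574/3
Solving the system yields a = 6, b = 2, c = -1/3, d = -6.
So P(x) = 6x^3 + 2x^2 - (1/3)x - 6.
Check: P(8) = 9574/3. ✓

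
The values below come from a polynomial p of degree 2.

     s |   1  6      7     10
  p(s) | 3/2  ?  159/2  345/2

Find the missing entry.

113/2

The 3 known points determine the degree-2 polynomial uniquely.
Write p(s) = as^2 + bs + c. Substituting each data point gives a linear system:
  a + b + c = 3/2
  49a + 7b + c = 159/2
  100a + 10b + c = 345/2
Solving the system yields a = 2, b = -3, c = 5/2.
So p(s) = 2s^2 - 3s + 5/2.
Then p(6) = 113/2.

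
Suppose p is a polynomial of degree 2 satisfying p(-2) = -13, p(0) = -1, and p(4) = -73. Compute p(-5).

-91

Write p(x) = ax^2 + bx + c. Substituting each data point gives a linear system:
  4a - 2b + c = -13
  c = -1
  16a + 4b + c = -73
Solving the system yields a = -4, b = -2, c = -1.
So p(x) = -4x^2 - 2x - 1.
Then p(-5) = -91.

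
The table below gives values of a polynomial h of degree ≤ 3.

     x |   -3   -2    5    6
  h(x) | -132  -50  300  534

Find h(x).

h(x) = 3x^3 - 4x^2 + 5x

Write h(x) = ax^3 + bx^2 + cx + d. Substituting each data point gives a linear system:
  -27a + 9b - 3c + d = -132
  -8a + 4b - 2c + d = -50
  125a + 25b + 5c + d = 300
  216a + 36b + 6c + d = 534
Solving the system yields a = 3, b = -4, c = 5, d = 0.
So h(x) = 3x^3 - 4x^2 + 5x.
Check: h(-2) = -50. ✓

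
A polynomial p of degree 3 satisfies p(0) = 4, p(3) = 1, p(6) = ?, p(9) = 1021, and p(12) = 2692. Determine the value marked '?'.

232

On equispaced nodes a degree-3 polynomial has vanishing fourth forward difference, so
  p(0) - 4·p(3) + 6·p(6) - 4·p(9) + p(12) = 0.
Substituting the known values and solving for p(6):
  6·p(6) = 1392
  p(6) = 232.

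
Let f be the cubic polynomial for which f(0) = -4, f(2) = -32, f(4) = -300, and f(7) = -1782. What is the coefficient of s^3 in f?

-6

Write f(s) = as^3 + bs^2 + cs + d. Substituting each data point gives a linear system:
  d = -4
  8a + 4b + 2c + d = -32
  64a + 16b + 4c + d = -300
  343a + 49b + 7c + d = -1782
Solving the system yields a = -6, b = 6, c = -2, d = -4.
So f(s) = -6s³ + 6s² - 2s - 4.
The leading coefficient is -6.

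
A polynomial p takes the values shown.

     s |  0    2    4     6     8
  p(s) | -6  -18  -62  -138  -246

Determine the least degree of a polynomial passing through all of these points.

2

Forward differences of the values at s = 0, 2, 4, 6, 8:
  p  : -6  -18  -62  -138  -246
  Δ  : -12  -44  -76  -108
  Δ^2: -32  -32  -32
  Δ^3: 0  0
  Δ^4: 0
The second differences are constant (-32) and nonzero, while all higher differences vanish, so the minimal degree is 2.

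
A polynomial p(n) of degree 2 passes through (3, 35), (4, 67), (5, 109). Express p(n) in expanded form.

Using the Lagrange interpolation formula with nodes 3, 4, 5:
  L_0(n) = (n - 4)(n - 5) / 2
  L_1(n) = (n - 3)(n - 5) / -1
  L_2(n) = (n - 3)(n - 4) / 2
Then p(n) = 35·L_0(n) + 67·L_1(n) + 109·L_2(n).
Expanding and collecting terms gives p(n) = 5n² - 3n - 1.
Check: p(3) = 35. ✓

p(n) = 5n^2 - 3n - 1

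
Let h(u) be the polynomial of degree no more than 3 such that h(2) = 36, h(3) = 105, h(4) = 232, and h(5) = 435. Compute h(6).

732

Using the Lagrange interpolation formula with nodes 2, 3, 4, 5:
  L_0(u) = (u - 3)(u - 4)(u - 5) / -6
  L_1(u) = (u - 2)(u - 4)(u - 5) / 2
  L_2(u) = (u - 2)(u - 3)(u - 5) / -2
  L_3(u) = (u - 2)(u - 3)(u - 4) / 6
Then h(u) = 36·L_0(u) + 105·L_1(u) + 232·L_2(u) + 435·L_3(u).
Expanding and collecting terms gives h(u) = 3u^3 + 2u^2 + 2u.
Evaluating at u = 6: h(6) = 732.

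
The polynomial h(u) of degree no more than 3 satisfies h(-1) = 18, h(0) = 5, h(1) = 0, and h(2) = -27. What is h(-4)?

405

Using the Lagrange interpolation formula with nodes -1, 0, 1, 2:
  L_0(u) = u(u - 1)(u - 2) / -6
  L_1(u) = (u + 1)(u - 1)(u - 2) / 2
  L_2(u) = (u + 1)u(u - 2) / -2
  L_3(u) = (u + 1)u(u - 1) / 6
Then h(u) = 18·L_0(u) + 5·L_1(u) + 0·L_2(u) - 27·L_3(u).
Expanding and collecting terms gives h(u) = -5u³ + 4u² - 4u + 5.
Evaluating at u = -4: h(-4) = 405.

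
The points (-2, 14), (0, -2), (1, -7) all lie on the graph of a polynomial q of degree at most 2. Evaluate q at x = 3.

-11

Using the Lagrange interpolation formula with nodes -2, 0, 1:
  L_0(x) = x(x - 1) / 6
  L_1(x) = (x + 2)(x - 1) / -2
  L_2(x) = (x + 2)x / 3
Then q(x) = 14·L_0(x) - 2·L_1(x) - 7·L_2(x).
Expanding and collecting terms gives q(x) = x^2 - 6x - 2.
Evaluating at x = 3: q(3) = -11.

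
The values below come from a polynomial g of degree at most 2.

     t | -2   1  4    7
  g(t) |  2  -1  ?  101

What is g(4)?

32

The 3 known points determine the degree-2 polynomial uniquely.
Write g(t) = at^2 + bt + c. Substituting each data point gives a linear system:
  4a - 2b + c = 2
  a + b + c = -1
  49a + 7b + c = 101
Solving the system yields a = 2, b = 1, c = -4.
So g(t) = 2t^2 + t - 4.
Then g(4) = 32.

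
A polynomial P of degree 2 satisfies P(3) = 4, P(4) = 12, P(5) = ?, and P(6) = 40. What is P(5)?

On equispaced nodes a degree-2 polynomial has vanishing third forward difference, so
  - P(3) + 3·P(4) - 3·P(5) + P(6) = 0.
Substituting the known values and solving for P(5):
  -3·P(5) = -72
  P(5) = 24.

24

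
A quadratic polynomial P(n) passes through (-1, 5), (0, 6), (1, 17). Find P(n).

Write P(n) = an^2 + bn + c. Substituting each data point gives a linear system:
  a - b + c = 5
  c = 6
  a + b + c = 17
Solving the system yields a = 5, b = 6, c = 6.
So P(n) = 5n² + 6n + 6.
Check: P(-1) = 5. ✓

P(n) = 5n^2 + 6n + 6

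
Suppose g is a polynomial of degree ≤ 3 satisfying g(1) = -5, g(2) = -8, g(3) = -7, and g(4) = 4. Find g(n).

g(n) = n^3 - 4n^2 + 2n - 4

Using the Lagrange interpolation formula with nodes 1, 2, 3, 4:
  L_0(n) = (n - 2)(n - 3)(n - 4) / -6
  L_1(n) = (n - 1)(n - 3)(n - 4) / 2
  L_2(n) = (n - 1)(n - 2)(n - 4) / -2
  L_3(n) = (n - 1)(n - 2)(n - 3) / 6
Then g(n) = -5·L_0(n) - 8·L_1(n) - 7·L_2(n) + 4·L_3(n).
Expanding and collecting terms gives g(n) = n³ - 4n² + 2n - 4.
Check: g(4) = 4. ✓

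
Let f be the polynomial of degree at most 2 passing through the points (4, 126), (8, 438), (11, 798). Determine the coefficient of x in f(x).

6

Write f(x) = ax^2 + bx + c. Substituting each data point gives a linear system:
  16a + 4b + c = 126
  64a + 8b + c = 438
  121a + 11b + c = 798
Solving the system yields a = 6, b = 6, c = 6.
So f(x) = 6x^2 + 6x + 6.
The coefficient of x is 6.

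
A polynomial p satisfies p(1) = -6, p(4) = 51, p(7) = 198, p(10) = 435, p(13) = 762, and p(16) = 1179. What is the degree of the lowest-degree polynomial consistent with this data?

Forward differences of the values at n = 1, 4, 7, 10, 13, 16:
  p  : -6  51  198  435  762  1179
  Δ  : 57  147  237  327  417
  Δ^2: 90  90  90  90
  Δ^3: 0  0  0
  Δ^4: 0  0
  Δ^5: 0
The second differences are constant (90) and nonzero, while all higher differences vanish, so the minimal degree is 2.

2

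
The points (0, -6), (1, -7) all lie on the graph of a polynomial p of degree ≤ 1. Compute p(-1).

-5

Write p(s) = as + b. Substituting each data point gives a linear system:
  b = -6
  a + b = -7
Solving the system yields a = -1, b = -6.
So p(s) = -s - 6.
Then p(-1) = -5.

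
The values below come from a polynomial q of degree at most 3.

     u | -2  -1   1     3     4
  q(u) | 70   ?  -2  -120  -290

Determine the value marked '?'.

The 4 known points determine the degree-3 polynomial uniquely.
Write q(u) = au^3 + bu^2 + cu + d. Substituting each data point gives a linear system:
  -8a + 4b - 2c + d = 70
  a + b + c + d = -2
  27a + 9b + 3c + d = -120
  64a + 16b + 4c + d = -290
Solving the system yields a = -5, b = 3, c = -6, d = 6.
So q(u) = -5u^3 + 3u^2 - 6u + 6.
Then q(-1) = 20.

20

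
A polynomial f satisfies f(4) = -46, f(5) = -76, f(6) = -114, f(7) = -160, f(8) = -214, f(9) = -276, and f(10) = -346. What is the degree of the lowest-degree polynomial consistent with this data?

2

Forward differences of the values at s = 4, 5, 6, 7, 8, 9, 10:
  f  : -46  -76  -114  -160  -214  -276  -346
  Δ  : -30  -38  -46  -54  -62  -70
  Δ^2: -8  -8  -8  -8  -8
  Δ^3: 0  0  0  0
  Δ^4: 0  0  0
  Δ^5: 0  0
  Δ^6: 0
The second differences are constant (-8) and nonzero, while all higher differences vanish, so the minimal degree is 2.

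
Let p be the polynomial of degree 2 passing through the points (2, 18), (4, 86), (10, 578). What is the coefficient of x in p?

Write p(x) = ax^2 + bx + c. Substituting each data point gives a linear system:
  4a + 2b + c = 18
  16a + 4b + c = 86
  100a + 10b + c = 578
Solving the system yields a = 6, b = -2, c = -2.
So p(x) = 6x^2 - 2x - 2.
The coefficient of x is -2.

-2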